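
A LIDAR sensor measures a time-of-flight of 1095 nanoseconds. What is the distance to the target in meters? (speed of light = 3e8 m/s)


tof = 1095 ns = 1.095e-06 s
dist = c * tof / 2
= 3e8 * 1.095e-06 / 2
= 164.25 m


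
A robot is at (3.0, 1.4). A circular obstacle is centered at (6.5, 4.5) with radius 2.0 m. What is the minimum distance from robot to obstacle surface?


center_dist = sqrt((3.0-6.5)^2 + (1.4-4.5)^2)
= sqrt(12.25 + 9.61)
= 4.6755
min_dist = center_dist - radius = 4.6755 - 2.0 = 2.6755 m


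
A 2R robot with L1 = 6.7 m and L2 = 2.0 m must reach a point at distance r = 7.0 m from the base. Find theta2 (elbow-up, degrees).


cos(theta2) = (r^2 - L1^2 - L2^2) / (2*L1*L2)
cos(theta2) = (49.0 - 44.89 - 4.0) / 26.8
cos(theta2) = 0.004104
theta2 = 89.7648 degrees


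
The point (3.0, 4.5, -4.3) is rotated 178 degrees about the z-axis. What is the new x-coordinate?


Rotation about z-axis: x' = x*cos(theta) - y*sin(theta)
= 3.0 * -0.9994 - 4.5 * 0.0349
= -3.1552


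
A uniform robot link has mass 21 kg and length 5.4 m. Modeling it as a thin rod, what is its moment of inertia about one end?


I = (1/3) * m * L^2
= (1/3) * 21 * 5.4^2
= 0.333333 * 21 * 29.16
= 204.12 kg*m^2


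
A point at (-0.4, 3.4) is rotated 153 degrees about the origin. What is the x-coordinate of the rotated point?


x' = x*cos(theta) - y*sin(theta)
cos(153 deg) = -0.891, sin(153 deg) = 0.454
x' = -0.4 * -0.891 - 3.4 * 0.454
= 0.3564 - 1.5436
= -1.1872


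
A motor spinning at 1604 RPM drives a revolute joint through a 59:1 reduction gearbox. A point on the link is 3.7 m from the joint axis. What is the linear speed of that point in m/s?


omega_motor = 1604 * 2*pi/60 = 167.9705 rad/s
omega_joint = omega_motor / 59 = 2.847 rad/s
v = omega_joint * r = 2.847 * 3.7
= 10.5337 m/s


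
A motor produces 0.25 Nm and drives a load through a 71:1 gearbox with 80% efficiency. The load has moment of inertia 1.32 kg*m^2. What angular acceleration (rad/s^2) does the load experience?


tau_out = tau_motor * N * eta
= 0.25 * 71 * 0.8 = 14.2 Nm
alpha = tau_out / I = 14.2 / 1.32
= 10.7576 rad/s^2


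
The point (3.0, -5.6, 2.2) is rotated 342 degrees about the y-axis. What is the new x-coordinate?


Rotation about y-axis: x' = x*cos(theta) + z*sin(theta)
= 3.0 * 0.9511 + 2.2 * -0.309
= 2.1733


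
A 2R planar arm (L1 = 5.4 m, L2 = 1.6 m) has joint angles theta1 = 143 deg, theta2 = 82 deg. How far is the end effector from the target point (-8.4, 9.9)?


End effector via forward kinematics:
x = L1*cos(t1) + L2*cos(t1+t2) = -5.444
y = L1*sin(t1) + L2*sin(t1+t2) = 2.1184
Distance to target:
d = sqrt((-8.4 - -5.444)^2 + (9.9 - 2.1184)^2)
= sqrt(8.7379 + 60.5528)
= 8.3241 m


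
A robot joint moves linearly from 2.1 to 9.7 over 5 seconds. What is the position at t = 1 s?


s = t/T = 1/5 = 0.2
p(t) = p0 + (pf-p0)*s
= 2.1 + (9.7 - 2.1) * 0.2
= 3.62


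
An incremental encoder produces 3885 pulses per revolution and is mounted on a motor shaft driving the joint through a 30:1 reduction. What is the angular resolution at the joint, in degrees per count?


counts per rev = 3885
effective counts at joint = 3885 * 30 = 116550
resolution = 360 / 116550
= 0.0031 deg/count


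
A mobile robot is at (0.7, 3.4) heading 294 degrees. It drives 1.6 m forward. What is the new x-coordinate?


x_new = x0 + d*cos(theta)
= 0.7 + 1.6*cos(294)
= 0.7 + 0.6508
= 1.3508


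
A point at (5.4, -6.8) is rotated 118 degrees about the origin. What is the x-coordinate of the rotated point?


x' = x*cos(theta) - y*sin(theta)
cos(118 deg) = -0.4695, sin(118 deg) = 0.8829
x' = 5.4 * -0.4695 - -6.8 * 0.8829
= -2.5351 - -6.004
= 3.4689


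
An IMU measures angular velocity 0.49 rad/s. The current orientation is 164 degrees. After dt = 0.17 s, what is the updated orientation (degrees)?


delta_theta = w * dt = 0.49 * 0.17 = 0.0833 rad
= 4.7727 deg
theta_new = 164 + 4.7727 = 168.7727 deg


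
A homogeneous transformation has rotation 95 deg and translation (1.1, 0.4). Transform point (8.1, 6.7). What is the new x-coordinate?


x' = cos(theta)*px - sin(theta)*py + tx
= -0.0872*8.1 - 0.9962*6.7 + 1.1
= -6.2805


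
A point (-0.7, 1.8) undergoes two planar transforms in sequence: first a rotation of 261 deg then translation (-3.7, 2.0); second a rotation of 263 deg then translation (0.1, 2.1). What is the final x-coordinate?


After transform 1:
x1 = cos(261)*-0.7 - sin(261)*1.8 + -3.7 = -1.8127
y1 = sin(261)*-0.7 + cos(261)*1.8 + 2.0 = 2.4098
After transform 2:
x2 = cos(263)*-1.8127 - sin(263)*2.4098 + 0.1
= 2.7127


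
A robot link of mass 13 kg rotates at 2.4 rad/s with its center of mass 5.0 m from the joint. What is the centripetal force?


F = m * omega^2 * r
= 13 * 2.4^2 * 5.0
= 13 * 5.76 * 5.0
= 374.4 N


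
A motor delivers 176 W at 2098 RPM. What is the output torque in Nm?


omega = 2098 * 2*pi/60 = 219.702 rad/s
tau = P / omega = 176 / 219.702
= 0.8011 Nm


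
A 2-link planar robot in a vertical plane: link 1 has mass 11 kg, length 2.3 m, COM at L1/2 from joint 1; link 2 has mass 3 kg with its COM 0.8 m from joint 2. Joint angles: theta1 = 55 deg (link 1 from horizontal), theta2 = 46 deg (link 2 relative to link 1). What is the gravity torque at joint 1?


Horizontal distance from joint 1 to link-1 COM:
  x_c1 = (L1/2)*cos(t1) = 1.15 * 0.5736 = 0.6596 m
Horizontal distance from joint 1 to link-2 COM:
  x_c2 = L1*cos(t1) + Lc2*cos(t1+t2)
       = 2.3*0.5736 + 0.8*-0.1908 = 1.1666 m
tau1 = m1*g*x_c1 + m2*g*x_c2
     = 11*9.81*0.6596 + 3*9.81*1.1666
     = 71.1788 + 34.3324
     = 105.5112 Nm


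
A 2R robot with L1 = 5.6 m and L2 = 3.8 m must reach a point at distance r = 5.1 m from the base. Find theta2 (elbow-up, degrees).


cos(theta2) = (r^2 - L1^2 - L2^2) / (2*L1*L2)
cos(theta2) = (26.01 - 31.36 - 14.44) / 42.56
cos(theta2) = -0.464991
theta2 = 117.7096 degrees


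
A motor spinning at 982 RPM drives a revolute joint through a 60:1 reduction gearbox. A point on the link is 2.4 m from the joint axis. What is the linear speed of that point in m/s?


omega_motor = 982 * 2*pi/60 = 102.8348 rad/s
omega_joint = omega_motor / 60 = 1.7139 rad/s
v = omega_joint * r = 1.7139 * 2.4
= 4.1134 m/s


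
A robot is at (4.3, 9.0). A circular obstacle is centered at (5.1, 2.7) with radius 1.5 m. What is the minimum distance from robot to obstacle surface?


center_dist = sqrt((4.3-5.1)^2 + (9.0-2.7)^2)
= sqrt(0.64 + 39.69)
= 6.3506
min_dist = center_dist - radius = 6.3506 - 1.5 = 4.8506 m


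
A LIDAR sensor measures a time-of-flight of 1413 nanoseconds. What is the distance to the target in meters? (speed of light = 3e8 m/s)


tof = 1413 ns = 1.413e-06 s
dist = c * tof / 2
= 3e8 * 1.413e-06 / 2
= 211.95 m


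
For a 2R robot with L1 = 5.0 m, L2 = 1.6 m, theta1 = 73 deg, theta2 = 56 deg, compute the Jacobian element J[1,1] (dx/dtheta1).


J[1,1] = -L1*sin(t1) - L2*sin(t1+t2)
= -5.0*sin(73) - 1.6*sin(129)
= -6.025


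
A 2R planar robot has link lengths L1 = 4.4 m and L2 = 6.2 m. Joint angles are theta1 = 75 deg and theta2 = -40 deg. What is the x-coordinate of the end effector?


Convert angles to radians: theta1 = 1.309, theta2 = -0.6981
x = L1*cos(theta1) + L2*cos(theta1+theta2)
x = 1.1388 + 5.0787
x = 6.2175


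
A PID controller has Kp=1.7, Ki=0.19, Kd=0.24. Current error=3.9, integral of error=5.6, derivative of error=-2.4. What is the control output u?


u = Kp*e + Ki*int(e) + Kd*de/dt
= 1.7*3.9 + 0.19*5.6 + 0.24*(-2.4)
= 6.63 + 1.064 + -0.576
= 7.118


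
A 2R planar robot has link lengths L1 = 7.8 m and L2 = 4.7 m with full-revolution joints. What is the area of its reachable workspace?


r_max = L1 + L2 = 12.5 m
r_min = |L1 - L2| = 3.1 m
Area = pi*(r_max^2 - r_min^2)
= pi*(156.25 - 9.61)
= pi * 146.64
= 460.6831 m^2


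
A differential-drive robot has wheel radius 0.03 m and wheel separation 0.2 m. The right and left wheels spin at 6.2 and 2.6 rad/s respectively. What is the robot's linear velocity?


vR = r*wR = 0.03*6.2 = 0.186 m/s
vL = r*wL = 0.03*2.6 = 0.078 m/s
v = (vR+vL)/2 = 0.132 m/s
omega = (vR-vL)/L = 0.54 rad/s
linear velocity = 0.132 m/s


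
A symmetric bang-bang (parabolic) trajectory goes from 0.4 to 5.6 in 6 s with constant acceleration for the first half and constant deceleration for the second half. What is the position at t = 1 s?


Symmetric rest-to-rest: each phase covers (pf-p0)/2 in time T/2. 0.5*a*(T/2)^2 = (pf-p0)/2 => a = 4*(pf-p0)/T^2
a = 4*(5.6-0.4)/6^2 = 0.5778
t = 1 is in the acceleration phase (t <= T/2).
p = p0 + 0.5*a*t^2 = 0.4 + 0.5*0.5778*1^2
= 0.6889


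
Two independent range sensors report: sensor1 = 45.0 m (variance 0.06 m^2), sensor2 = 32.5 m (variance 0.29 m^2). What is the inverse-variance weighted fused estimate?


w1 = (1/var1) / (1/var1 + 1/var2)
   = 16.6667 / (16.6667 + 3.4483) = 0.8286
w2 = 1 - w1 = 0.1714
fused = w1*s1 + w2*s2 = 37.2857 + 5.5714
= 42.8571 m


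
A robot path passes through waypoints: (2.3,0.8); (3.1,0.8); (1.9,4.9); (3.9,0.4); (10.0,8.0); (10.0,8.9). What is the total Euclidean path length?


Segment lengths:
  seg1 = sqrt((0.8)^2 + (0.0)^2) = 0.8
  seg2 = sqrt((-1.2)^2 + (4.1)^2) = 4.272
  seg3 = sqrt((2.0)^2 + (-4.5)^2) = 4.9244
  seg4 = sqrt((6.1)^2 + (7.6)^2) = 9.7453
  seg5 = sqrt((0.0)^2 + (0.9)^2) = 0.9
Total = 20.6417


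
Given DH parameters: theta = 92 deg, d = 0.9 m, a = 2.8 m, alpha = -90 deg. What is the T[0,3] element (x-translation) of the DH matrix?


T[0,3] = a * cos(theta)
= 2.8 * cos(92 deg)
= 2.8 * -0.0349
= -0.0977


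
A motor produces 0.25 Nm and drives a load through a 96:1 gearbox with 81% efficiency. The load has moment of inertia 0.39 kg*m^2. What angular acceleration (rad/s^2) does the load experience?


tau_out = tau_motor * N * eta
= 0.25 * 96 * 0.81 = 19.44 Nm
alpha = tau_out / I = 19.44 / 0.39
= 49.8462 rad/s^2


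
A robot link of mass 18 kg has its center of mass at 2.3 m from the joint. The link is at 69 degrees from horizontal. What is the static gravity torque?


tau = m*g*L*cos(angle)
= 18 * 9.81 * 2.3 * cos(69 deg)
= 18 * 9.81 * 2.3 * 0.3584
= 145.5454 Nm


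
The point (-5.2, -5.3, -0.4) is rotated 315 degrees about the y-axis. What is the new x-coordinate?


Rotation about y-axis: x' = x*cos(theta) + z*sin(theta)
= -5.2 * 0.7071 + -0.4 * -0.7071
= -3.3941


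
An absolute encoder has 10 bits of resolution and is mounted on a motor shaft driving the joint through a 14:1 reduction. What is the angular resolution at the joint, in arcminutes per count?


counts = 2^10 = 1024
effective counts at joint = 1024 * 14 = 14336
resolution = 360*60 / 14336
= 1.5067 arcmin/count


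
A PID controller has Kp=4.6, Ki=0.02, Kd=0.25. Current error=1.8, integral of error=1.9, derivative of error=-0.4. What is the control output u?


u = Kp*e + Ki*int(e) + Kd*de/dt
= 4.6*1.8 + 0.02*1.9 + 0.25*(-0.4)
= 8.28 + 0.038 + -0.1
= 8.218


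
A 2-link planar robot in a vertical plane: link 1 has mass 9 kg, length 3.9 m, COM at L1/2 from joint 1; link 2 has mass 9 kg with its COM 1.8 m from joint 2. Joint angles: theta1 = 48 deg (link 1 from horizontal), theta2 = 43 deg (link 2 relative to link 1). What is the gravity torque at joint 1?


Horizontal distance from joint 1 to link-1 COM:
  x_c1 = (L1/2)*cos(t1) = 1.95 * 0.6691 = 1.3048 m
Horizontal distance from joint 1 to link-2 COM:
  x_c2 = L1*cos(t1) + Lc2*cos(t1+t2)
       = 3.9*0.6691 + 1.8*-0.0175 = 2.5782 m
tau1 = m1*g*x_c1 + m2*g*x_c2
     = 9*9.81*1.3048 + 9*9.81*2.5782
     = 115.2012 + 227.6288
     = 342.83 Nm


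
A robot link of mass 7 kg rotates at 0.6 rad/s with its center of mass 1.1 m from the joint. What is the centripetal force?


F = m * omega^2 * r
= 7 * 0.6^2 * 1.1
= 7 * 0.36 * 1.1
= 2.772 N


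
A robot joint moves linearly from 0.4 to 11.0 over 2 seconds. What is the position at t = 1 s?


s = t/T = 1/2 = 0.5
p(t) = p0 + (pf-p0)*s
= 0.4 + (11.0 - 0.4) * 0.5
= 5.7


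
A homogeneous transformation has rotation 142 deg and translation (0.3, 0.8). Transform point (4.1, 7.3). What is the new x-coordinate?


x' = cos(theta)*px - sin(theta)*py + tx
= -0.788*4.1 - 0.6157*7.3 + 0.3
= -7.4252


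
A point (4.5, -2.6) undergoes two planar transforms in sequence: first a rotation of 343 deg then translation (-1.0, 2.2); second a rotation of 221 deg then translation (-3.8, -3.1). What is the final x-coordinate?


After transform 1:
x1 = cos(343)*4.5 - sin(343)*-2.6 + -1.0 = 2.5432
y1 = sin(343)*4.5 + cos(343)*-2.6 + 2.2 = -1.6021
After transform 2:
x2 = cos(221)*2.5432 - sin(221)*-1.6021 + -3.8
= -6.7704


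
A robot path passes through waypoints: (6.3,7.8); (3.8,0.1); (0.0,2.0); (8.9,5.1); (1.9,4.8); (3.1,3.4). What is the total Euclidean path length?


Segment lengths:
  seg1 = sqrt((-2.5)^2 + (-7.7)^2) = 8.0957
  seg2 = sqrt((-3.8)^2 + (1.9)^2) = 4.2485
  seg3 = sqrt((8.9)^2 + (3.1)^2) = 9.4244
  seg4 = sqrt((-7.0)^2 + (-0.3)^2) = 7.0064
  seg5 = sqrt((1.2)^2 + (-1.4)^2) = 1.8439
Total = 30.619


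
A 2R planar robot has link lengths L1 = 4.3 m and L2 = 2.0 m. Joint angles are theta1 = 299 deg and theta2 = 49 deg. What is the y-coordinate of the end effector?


Convert angles to radians: theta1 = 5.2185, theta2 = 0.8552
y = L1*sin(theta1) + L2*sin(theta1+theta2)
y = -3.7609 + -0.4158
y = -4.1767


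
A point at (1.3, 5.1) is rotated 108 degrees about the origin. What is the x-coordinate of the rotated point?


x' = x*cos(theta) - y*sin(theta)
cos(108 deg) = -0.309, sin(108 deg) = 0.9511
x' = 1.3 * -0.309 - 5.1 * 0.9511
= -0.4017 - 4.8504
= -5.2521


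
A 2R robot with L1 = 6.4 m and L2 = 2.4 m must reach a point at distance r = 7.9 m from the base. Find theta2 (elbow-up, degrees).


cos(theta2) = (r^2 - L1^2 - L2^2) / (2*L1*L2)
cos(theta2) = (62.41 - 40.96 - 5.76) / 30.72
cos(theta2) = 0.510742
theta2 = 59.2867 degrees


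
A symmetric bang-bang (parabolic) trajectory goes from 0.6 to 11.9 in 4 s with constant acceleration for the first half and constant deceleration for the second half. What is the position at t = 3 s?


Symmetric rest-to-rest: each phase covers (pf-p0)/2 in time T/2. 0.5*a*(T/2)^2 = (pf-p0)/2 => a = 4*(pf-p0)/T^2
a = 4*(11.9-0.6)/4^2 = 2.825
t = 3 is in the deceleration phase (t > T/2).
p = pf - 0.5*a*(T-t)^2 = 11.9 - 0.5*2.825*1^2
= 10.4875


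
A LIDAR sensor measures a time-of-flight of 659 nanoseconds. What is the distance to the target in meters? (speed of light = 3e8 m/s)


tof = 659 ns = 6.59e-07 s
dist = c * tof / 2
= 3e8 * 6.59e-07 / 2
= 98.85 m


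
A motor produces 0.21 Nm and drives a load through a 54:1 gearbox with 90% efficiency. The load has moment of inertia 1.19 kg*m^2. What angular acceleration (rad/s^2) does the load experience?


tau_out = tau_motor * N * eta
= 0.21 * 54 * 0.9 = 10.206 Nm
alpha = tau_out / I = 10.206 / 1.19
= 8.5765 rad/s^2


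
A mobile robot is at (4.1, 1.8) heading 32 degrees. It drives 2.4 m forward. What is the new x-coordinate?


x_new = x0 + d*cos(theta)
= 4.1 + 2.4*cos(32)
= 4.1 + 2.0353
= 6.1353


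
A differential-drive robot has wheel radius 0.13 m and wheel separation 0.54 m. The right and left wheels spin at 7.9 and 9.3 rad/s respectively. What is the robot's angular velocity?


vR = r*wR = 0.13*7.9 = 1.027 m/s
vL = r*wL = 0.13*9.3 = 1.209 m/s
v = (vR+vL)/2 = 1.118 m/s
omega = (vR-vL)/L = -0.337 rad/s
angular velocity = -0.337 rad/s


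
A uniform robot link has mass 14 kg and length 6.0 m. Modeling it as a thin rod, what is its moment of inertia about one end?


I = (1/3) * m * L^2
= (1/3) * 14 * 6.0^2
= 0.333333 * 14 * 36.0
= 168.0 kg*m^2


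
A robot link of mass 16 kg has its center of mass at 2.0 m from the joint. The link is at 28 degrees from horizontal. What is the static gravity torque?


tau = m*g*L*cos(angle)
= 16 * 9.81 * 2.0 * cos(28 deg)
= 16 * 9.81 * 2.0 * 0.8829
= 277.1749 Nm


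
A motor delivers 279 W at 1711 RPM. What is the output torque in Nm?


omega = 1711 * 2*pi/60 = 179.1755 rad/s
tau = P / omega = 279 / 179.1755
= 1.5571 Nm


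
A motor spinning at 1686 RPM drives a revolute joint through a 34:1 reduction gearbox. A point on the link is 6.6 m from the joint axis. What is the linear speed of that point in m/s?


omega_motor = 1686 * 2*pi/60 = 176.5575 rad/s
omega_joint = omega_motor / 34 = 5.1929 rad/s
v = omega_joint * r = 5.1929 * 6.6
= 34.2729 m/s


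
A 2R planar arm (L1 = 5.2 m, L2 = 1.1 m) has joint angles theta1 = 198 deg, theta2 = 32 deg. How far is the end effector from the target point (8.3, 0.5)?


End effector via forward kinematics:
x = L1*cos(t1) + L2*cos(t1+t2) = -5.6526
y = L1*sin(t1) + L2*sin(t1+t2) = -2.4495
Distance to target:
d = sqrt((8.3 - -5.6526)^2 + (0.5 - -2.4495)^2)
= sqrt(194.6739 + 8.6998)
= 14.2609 m


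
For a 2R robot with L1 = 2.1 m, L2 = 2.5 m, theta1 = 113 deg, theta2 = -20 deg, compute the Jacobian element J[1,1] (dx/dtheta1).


J[1,1] = -L1*sin(t1) - L2*sin(t1+t2)
= -2.1*sin(113) - 2.5*sin(93)
= -4.4296


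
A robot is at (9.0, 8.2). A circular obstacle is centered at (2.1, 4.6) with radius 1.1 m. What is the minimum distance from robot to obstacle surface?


center_dist = sqrt((9.0-2.1)^2 + (8.2-4.6)^2)
= sqrt(47.61 + 12.96)
= 7.7827
min_dist = center_dist - radius = 7.7827 - 1.1 = 6.6827 m


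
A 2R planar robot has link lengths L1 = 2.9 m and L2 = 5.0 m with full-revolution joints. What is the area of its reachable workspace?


r_max = L1 + L2 = 7.9 m
r_min = |L1 - L2| = 2.1 m
Area = pi*(r_max^2 - r_min^2)
= pi*(62.41 - 4.41)
= pi * 58.0
= 182.2124 m^2


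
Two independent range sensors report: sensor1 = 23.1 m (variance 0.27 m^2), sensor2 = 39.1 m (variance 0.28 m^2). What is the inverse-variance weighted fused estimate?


w1 = (1/var1) / (1/var1 + 1/var2)
   = 3.7037 / (3.7037 + 3.5714) = 0.5091
w2 = 1 - w1 = 0.4909
fused = w1*s1 + w2*s2 = 11.76 + 19.1945
= 30.9545 m


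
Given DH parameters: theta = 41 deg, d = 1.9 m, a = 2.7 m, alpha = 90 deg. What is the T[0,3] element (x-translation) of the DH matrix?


T[0,3] = a * cos(theta)
= 2.7 * cos(41 deg)
= 2.7 * 0.7547
= 2.0377


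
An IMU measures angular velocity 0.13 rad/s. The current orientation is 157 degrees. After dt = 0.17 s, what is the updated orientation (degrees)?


delta_theta = w * dt = 0.13 * 0.17 = 0.0221 rad
= 1.2662 deg
theta_new = 157 + 1.2662 = 158.2662 deg


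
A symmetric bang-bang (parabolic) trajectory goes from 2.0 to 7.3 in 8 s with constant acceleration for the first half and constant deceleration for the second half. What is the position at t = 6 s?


Symmetric rest-to-rest: each phase covers (pf-p0)/2 in time T/2. 0.5*a*(T/2)^2 = (pf-p0)/2 => a = 4*(pf-p0)/T^2
a = 4*(7.3-2.0)/8^2 = 0.3312
t = 6 is in the deceleration phase (t > T/2).
p = pf - 0.5*a*(T-t)^2 = 7.3 - 0.5*0.3312*2^2
= 6.6375


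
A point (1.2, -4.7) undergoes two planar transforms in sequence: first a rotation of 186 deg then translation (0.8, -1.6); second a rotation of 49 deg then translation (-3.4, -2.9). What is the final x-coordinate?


After transform 1:
x1 = cos(186)*1.2 - sin(186)*-4.7 + 0.8 = -0.8847
y1 = sin(186)*1.2 + cos(186)*-4.7 + -1.6 = 2.9488
After transform 2:
x2 = cos(49)*-0.8847 - sin(49)*2.9488 + -3.4
= -6.2059


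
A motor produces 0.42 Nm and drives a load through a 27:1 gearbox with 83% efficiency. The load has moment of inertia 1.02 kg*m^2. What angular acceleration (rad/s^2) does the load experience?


tau_out = tau_motor * N * eta
= 0.42 * 27 * 0.83 = 9.4122 Nm
alpha = tau_out / I = 9.4122 / 1.02
= 9.2276 rad/s^2


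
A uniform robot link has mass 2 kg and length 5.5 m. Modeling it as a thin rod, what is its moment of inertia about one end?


I = (1/3) * m * L^2
= (1/3) * 2 * 5.5^2
= 0.333333 * 2 * 30.25
= 20.1667 kg*m^2


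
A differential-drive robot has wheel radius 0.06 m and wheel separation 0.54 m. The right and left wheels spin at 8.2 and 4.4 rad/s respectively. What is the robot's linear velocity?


vR = r*wR = 0.06*8.2 = 0.492 m/s
vL = r*wL = 0.06*4.4 = 0.264 m/s
v = (vR+vL)/2 = 0.378 m/s
omega = (vR-vL)/L = 0.4222 rad/s
linear velocity = 0.378 m/s


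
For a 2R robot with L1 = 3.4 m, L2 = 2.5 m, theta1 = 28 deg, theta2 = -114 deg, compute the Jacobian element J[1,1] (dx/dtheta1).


J[1,1] = -L1*sin(t1) - L2*sin(t1+t2)
= -3.4*sin(28) - 2.5*sin(-86)
= 0.8977


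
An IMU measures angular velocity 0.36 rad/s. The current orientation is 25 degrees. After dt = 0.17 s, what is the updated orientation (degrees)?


delta_theta = w * dt = 0.36 * 0.17 = 0.0612 rad
= 3.5065 deg
theta_new = 25 + 3.5065 = 28.5065 deg


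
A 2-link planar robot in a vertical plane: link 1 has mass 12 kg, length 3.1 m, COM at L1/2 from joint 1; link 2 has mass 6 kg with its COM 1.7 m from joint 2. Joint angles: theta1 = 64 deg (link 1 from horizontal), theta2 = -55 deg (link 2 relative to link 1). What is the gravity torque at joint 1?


Horizontal distance from joint 1 to link-1 COM:
  x_c1 = (L1/2)*cos(t1) = 1.55 * 0.4384 = 0.6795 m
Horizontal distance from joint 1 to link-2 COM:
  x_c2 = L1*cos(t1) + Lc2*cos(t1+t2)
       = 3.1*0.4384 + 1.7*0.9877 = 3.038 m
tau1 = m1*g*x_c1 + m2*g*x_c2
     = 12*9.81*0.6795 + 6*9.81*3.038
     = 79.9878 + 178.8179
     = 258.8057 Nm


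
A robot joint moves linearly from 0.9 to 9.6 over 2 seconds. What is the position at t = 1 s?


s = t/T = 1/2 = 0.5
p(t) = p0 + (pf-p0)*s
= 0.9 + (9.6 - 0.9) * 0.5
= 5.25


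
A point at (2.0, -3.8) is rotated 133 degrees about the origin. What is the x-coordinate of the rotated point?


x' = x*cos(theta) - y*sin(theta)
cos(133 deg) = -0.682, sin(133 deg) = 0.7314
x' = 2.0 * -0.682 - -3.8 * 0.7314
= -1.364 - -2.7791
= 1.4151


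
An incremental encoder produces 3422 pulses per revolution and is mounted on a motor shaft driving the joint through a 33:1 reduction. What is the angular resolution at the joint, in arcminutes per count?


counts per rev = 3422
effective counts at joint = 3422 * 33 = 112926
resolution = 360*60 / 112926
= 0.1913 arcmin/count


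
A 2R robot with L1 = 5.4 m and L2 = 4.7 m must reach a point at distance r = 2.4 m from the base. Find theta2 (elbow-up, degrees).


cos(theta2) = (r^2 - L1^2 - L2^2) / (2*L1*L2)
cos(theta2) = (5.76 - 29.16 - 22.09) / 50.76
cos(theta2) = -0.896178
theta2 = 153.6602 degrees


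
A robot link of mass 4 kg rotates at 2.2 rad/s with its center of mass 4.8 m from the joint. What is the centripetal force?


F = m * omega^2 * r
= 4 * 2.2^2 * 4.8
= 4 * 4.84 * 4.8
= 92.928 N


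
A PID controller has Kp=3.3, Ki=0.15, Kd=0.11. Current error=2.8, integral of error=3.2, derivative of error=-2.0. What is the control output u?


u = Kp*e + Ki*int(e) + Kd*de/dt
= 3.3*2.8 + 0.15*3.2 + 0.11*(-2.0)
= 9.24 + 0.48 + -0.22
= 9.5


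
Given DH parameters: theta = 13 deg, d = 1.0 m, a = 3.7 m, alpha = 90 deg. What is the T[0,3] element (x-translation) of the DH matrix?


T[0,3] = a * cos(theta)
= 3.7 * cos(13 deg)
= 3.7 * 0.9744
= 3.6052


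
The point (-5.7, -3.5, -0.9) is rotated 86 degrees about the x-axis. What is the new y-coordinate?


Rotation about x-axis: y' = y*cos(theta) - z*sin(theta)
= -3.5 * 0.0698 - -0.9 * 0.9976
= 0.6537


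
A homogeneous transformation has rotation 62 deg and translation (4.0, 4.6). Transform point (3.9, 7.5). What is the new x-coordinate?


x' = cos(theta)*px - sin(theta)*py + tx
= 0.4695*3.9 - 0.8829*7.5 + 4.0
= -0.7912


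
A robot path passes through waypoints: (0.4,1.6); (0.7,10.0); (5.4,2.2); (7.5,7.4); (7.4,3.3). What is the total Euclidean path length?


Segment lengths:
  seg1 = sqrt((0.3)^2 + (8.4)^2) = 8.4054
  seg2 = sqrt((4.7)^2 + (-7.8)^2) = 9.1066
  seg3 = sqrt((2.1)^2 + (5.2)^2) = 5.608
  seg4 = sqrt((-0.1)^2 + (-4.1)^2) = 4.1012
Total = 27.2212


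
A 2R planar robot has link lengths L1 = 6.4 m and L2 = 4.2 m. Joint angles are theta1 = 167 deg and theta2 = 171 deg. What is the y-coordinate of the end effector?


Convert angles to radians: theta1 = 2.9147, theta2 = 2.9845
y = L1*sin(theta1) + L2*sin(theta1+theta2)
y = 1.4397 + -1.5733
y = -0.1337


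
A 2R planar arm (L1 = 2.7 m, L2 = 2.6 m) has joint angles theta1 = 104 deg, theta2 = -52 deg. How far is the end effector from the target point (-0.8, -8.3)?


End effector via forward kinematics:
x = L1*cos(t1) + L2*cos(t1+t2) = 0.9475
y = L1*sin(t1) + L2*sin(t1+t2) = 4.6686
Distance to target:
d = sqrt((-0.8 - 0.9475)^2 + (-8.3 - 4.6686)^2)
= sqrt(3.0539 + 168.1853)
= 13.0858 m


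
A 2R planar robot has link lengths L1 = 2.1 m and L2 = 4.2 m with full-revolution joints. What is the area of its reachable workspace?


r_max = L1 + L2 = 6.3 m
r_min = |L1 - L2| = 2.1 m
Area = pi*(r_max^2 - r_min^2)
= pi*(39.69 - 4.41)
= pi * 35.28
= 110.8354 m^2


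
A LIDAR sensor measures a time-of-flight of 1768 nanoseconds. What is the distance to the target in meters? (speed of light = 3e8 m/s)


tof = 1768 ns = 1.768e-06 s
dist = c * tof / 2
= 3e8 * 1.768e-06 / 2
= 265.2 m


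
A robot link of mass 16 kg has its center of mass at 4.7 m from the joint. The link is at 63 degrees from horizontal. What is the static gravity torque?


tau = m*g*L*cos(angle)
= 16 * 9.81 * 4.7 * cos(63 deg)
= 16 * 9.81 * 4.7 * 0.454
= 334.9142 Nm


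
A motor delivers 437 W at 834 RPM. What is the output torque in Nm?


omega = 834 * 2*pi/60 = 87.3363 rad/s
tau = P / omega = 437 / 87.3363
= 5.0036 Nm


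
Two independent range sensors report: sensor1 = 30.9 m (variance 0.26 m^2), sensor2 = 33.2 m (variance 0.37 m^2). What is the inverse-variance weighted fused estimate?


w1 = (1/var1) / (1/var1 + 1/var2)
   = 3.8462 / (3.8462 + 2.7027) = 0.5873
w2 = 1 - w1 = 0.4127
fused = w1*s1 + w2*s2 = 18.1476 + 13.7016
= 31.8492 m


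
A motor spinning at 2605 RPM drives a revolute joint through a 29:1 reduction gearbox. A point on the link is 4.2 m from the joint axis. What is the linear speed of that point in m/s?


omega_motor = 2605 * 2*pi/60 = 272.795 rad/s
omega_joint = omega_motor / 29 = 9.4067 rad/s
v = omega_joint * r = 9.4067 * 4.2
= 39.5082 m/s


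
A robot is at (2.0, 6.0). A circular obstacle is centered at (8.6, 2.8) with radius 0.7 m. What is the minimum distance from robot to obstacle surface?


center_dist = sqrt((2.0-8.6)^2 + (6.0-2.8)^2)
= sqrt(43.56 + 10.24)
= 7.3348
min_dist = center_dist - radius = 7.3348 - 0.7 = 6.6348 m


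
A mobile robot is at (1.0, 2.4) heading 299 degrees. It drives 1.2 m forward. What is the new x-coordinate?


x_new = x0 + d*cos(theta)
= 1.0 + 1.2*cos(299)
= 1.0 + 0.5818
= 1.5818


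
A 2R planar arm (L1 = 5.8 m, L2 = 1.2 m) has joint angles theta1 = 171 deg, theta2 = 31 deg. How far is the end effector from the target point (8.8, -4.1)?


End effector via forward kinematics:
x = L1*cos(t1) + L2*cos(t1+t2) = -6.8412
y = L1*sin(t1) + L2*sin(t1+t2) = 0.4578
Distance to target:
d = sqrt((8.8 - -6.8412)^2 + (-4.1 - 0.4578)^2)
= sqrt(244.6475 + 20.7735)
= 16.2917 m


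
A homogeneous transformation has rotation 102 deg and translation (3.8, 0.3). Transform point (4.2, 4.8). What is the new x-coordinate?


x' = cos(theta)*px - sin(theta)*py + tx
= -0.2079*4.2 - 0.9781*4.8 + 3.8
= -1.7683


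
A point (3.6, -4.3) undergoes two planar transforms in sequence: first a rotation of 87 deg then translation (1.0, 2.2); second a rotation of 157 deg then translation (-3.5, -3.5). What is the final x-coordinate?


After transform 1:
x1 = cos(87)*3.6 - sin(87)*-4.3 + 1.0 = 5.4825
y1 = sin(87)*3.6 + cos(87)*-4.3 + 2.2 = 5.57
After transform 2:
x2 = cos(157)*5.4825 - sin(157)*5.57 + -3.5
= -10.7231


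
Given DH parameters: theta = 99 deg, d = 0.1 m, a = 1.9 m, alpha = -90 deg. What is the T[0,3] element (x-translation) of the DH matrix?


T[0,3] = a * cos(theta)
= 1.9 * cos(99 deg)
= 1.9 * -0.1564
= -0.2972


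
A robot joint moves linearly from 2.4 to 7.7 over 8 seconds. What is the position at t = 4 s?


s = t/T = 4/8 = 0.5
p(t) = p0 + (pf-p0)*s
= 2.4 + (7.7 - 2.4) * 0.5
= 5.05


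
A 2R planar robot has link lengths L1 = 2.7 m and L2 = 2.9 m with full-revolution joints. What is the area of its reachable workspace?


r_max = L1 + L2 = 5.6 m
r_min = |L1 - L2| = 0.2 m
Area = pi*(r_max^2 - r_min^2)
= pi*(31.36 - 0.04)
= pi * 31.32
= 98.3947 m^2


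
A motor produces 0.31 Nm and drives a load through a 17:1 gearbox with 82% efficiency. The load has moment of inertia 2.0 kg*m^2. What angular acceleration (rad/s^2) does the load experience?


tau_out = tau_motor * N * eta
= 0.31 * 17 * 0.82 = 4.3214 Nm
alpha = tau_out / I = 4.3214 / 2.0
= 2.1607 rad/s^2


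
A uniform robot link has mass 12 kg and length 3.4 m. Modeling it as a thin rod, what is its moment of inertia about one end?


I = (1/3) * m * L^2
= (1/3) * 12 * 3.4^2
= 0.333333 * 12 * 11.56
= 46.24 kg*m^2


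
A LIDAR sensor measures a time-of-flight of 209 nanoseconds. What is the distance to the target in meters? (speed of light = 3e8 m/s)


tof = 209 ns = 2.09e-07 s
dist = c * tof / 2
= 3e8 * 2.09e-07 / 2
= 31.35 m


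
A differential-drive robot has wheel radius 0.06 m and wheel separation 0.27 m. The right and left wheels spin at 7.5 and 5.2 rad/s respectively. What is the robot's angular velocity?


vR = r*wR = 0.06*7.5 = 0.45 m/s
vL = r*wL = 0.06*5.2 = 0.312 m/s
v = (vR+vL)/2 = 0.381 m/s
omega = (vR-vL)/L = 0.5111 rad/s
angular velocity = 0.5111 rad/s


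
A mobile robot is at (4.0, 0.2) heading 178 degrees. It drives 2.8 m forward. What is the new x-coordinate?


x_new = x0 + d*cos(theta)
= 4.0 + 2.8*cos(178)
= 4.0 + -2.7983
= 1.2017


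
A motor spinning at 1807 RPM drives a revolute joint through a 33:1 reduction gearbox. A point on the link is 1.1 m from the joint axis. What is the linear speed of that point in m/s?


omega_motor = 1807 * 2*pi/60 = 189.2286 rad/s
omega_joint = omega_motor / 33 = 5.7342 rad/s
v = omega_joint * r = 5.7342 * 1.1
= 6.3076 m/s


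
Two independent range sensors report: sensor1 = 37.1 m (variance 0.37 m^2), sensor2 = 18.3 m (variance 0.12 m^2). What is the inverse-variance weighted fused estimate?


w1 = (1/var1) / (1/var1 + 1/var2)
   = 2.7027 / (2.7027 + 8.3333) = 0.2449
w2 = 1 - w1 = 0.7551
fused = w1*s1 + w2*s2 = 9.0857 + 13.8184
= 22.9041 m


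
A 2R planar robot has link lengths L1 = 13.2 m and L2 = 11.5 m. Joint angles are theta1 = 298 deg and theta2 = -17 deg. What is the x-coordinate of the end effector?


Convert angles to radians: theta1 = 5.2011, theta2 = -0.2967
x = L1*cos(theta1) + L2*cos(theta1+theta2)
x = 6.197 + 2.1943
x = 8.3913


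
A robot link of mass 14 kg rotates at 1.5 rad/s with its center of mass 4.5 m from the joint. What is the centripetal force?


F = m * omega^2 * r
= 14 * 1.5^2 * 4.5
= 14 * 2.25 * 4.5
= 141.75 N


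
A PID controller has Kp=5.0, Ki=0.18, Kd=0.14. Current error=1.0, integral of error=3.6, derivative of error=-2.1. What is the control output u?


u = Kp*e + Ki*int(e) + Kd*de/dt
= 5.0*1.0 + 0.18*3.6 + 0.14*(-2.1)
= 5.0 + 0.648 + -0.294
= 5.354


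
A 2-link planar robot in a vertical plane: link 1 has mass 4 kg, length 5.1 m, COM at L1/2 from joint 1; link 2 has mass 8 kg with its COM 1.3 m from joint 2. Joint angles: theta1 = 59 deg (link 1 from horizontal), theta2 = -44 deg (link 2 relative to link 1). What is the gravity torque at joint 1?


Horizontal distance from joint 1 to link-1 COM:
  x_c1 = (L1/2)*cos(t1) = 2.55 * 0.515 = 1.3133 m
Horizontal distance from joint 1 to link-2 COM:
  x_c2 = L1*cos(t1) + Lc2*cos(t1+t2)
       = 5.1*0.515 + 1.3*0.9659 = 3.8824 m
tau1 = m1*g*x_c1 + m2*g*x_c2
     = 4*9.81*1.3133 + 8*9.81*3.8824
     = 51.5357 + 304.6906
     = 356.2263 Nm


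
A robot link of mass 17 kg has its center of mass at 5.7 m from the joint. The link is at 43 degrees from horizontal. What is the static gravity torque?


tau = m*g*L*cos(angle)
= 17 * 9.81 * 5.7 * cos(43 deg)
= 17 * 9.81 * 5.7 * 0.7314
= 695.2168 Nm


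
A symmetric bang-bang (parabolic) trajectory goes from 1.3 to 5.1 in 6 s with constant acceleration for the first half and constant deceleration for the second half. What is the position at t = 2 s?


Symmetric rest-to-rest: each phase covers (pf-p0)/2 in time T/2. 0.5*a*(T/2)^2 = (pf-p0)/2 => a = 4*(pf-p0)/T^2
a = 4*(5.1-1.3)/6^2 = 0.4222
t = 2 is in the acceleration phase (t <= T/2).
p = p0 + 0.5*a*t^2 = 1.3 + 0.5*0.4222*2^2
= 2.1444


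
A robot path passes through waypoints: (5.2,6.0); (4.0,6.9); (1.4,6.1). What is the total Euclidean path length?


Segment lengths:
  seg1 = sqrt((-1.2)^2 + (0.9)^2) = 1.5
  seg2 = sqrt((-2.6)^2 + (-0.8)^2) = 2.7203
Total = 4.2203


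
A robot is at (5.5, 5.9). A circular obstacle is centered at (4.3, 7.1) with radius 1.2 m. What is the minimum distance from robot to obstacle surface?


center_dist = sqrt((5.5-4.3)^2 + (5.9-7.1)^2)
= sqrt(1.44 + 1.44)
= 1.6971
min_dist = center_dist - radius = 1.6971 - 1.2 = 0.4971 m


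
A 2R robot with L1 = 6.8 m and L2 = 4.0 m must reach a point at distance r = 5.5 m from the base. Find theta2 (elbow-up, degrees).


cos(theta2) = (r^2 - L1^2 - L2^2) / (2*L1*L2)
cos(theta2) = (30.25 - 46.24 - 16.0) / 54.4
cos(theta2) = -0.588051
theta2 = 126.0189 degrees


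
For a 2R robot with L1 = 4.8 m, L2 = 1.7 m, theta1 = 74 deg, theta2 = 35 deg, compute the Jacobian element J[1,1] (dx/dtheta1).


J[1,1] = -L1*sin(t1) - L2*sin(t1+t2)
= -4.8*sin(74) - 1.7*sin(109)
= -6.2214


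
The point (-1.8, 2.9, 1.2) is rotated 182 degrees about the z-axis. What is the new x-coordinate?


Rotation about z-axis: x' = x*cos(theta) - y*sin(theta)
= -1.8 * -0.9994 - 2.9 * -0.0349
= 1.9001


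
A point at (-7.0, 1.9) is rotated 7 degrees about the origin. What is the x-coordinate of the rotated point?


x' = x*cos(theta) - y*sin(theta)
cos(7 deg) = 0.9925, sin(7 deg) = 0.1219
x' = -7.0 * 0.9925 - 1.9 * 0.1219
= -6.9478 - 0.2316
= -7.1794


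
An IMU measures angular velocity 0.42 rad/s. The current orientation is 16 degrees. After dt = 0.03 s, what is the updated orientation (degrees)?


delta_theta = w * dt = 0.42 * 0.03 = 0.0126 rad
= 0.7219 deg
theta_new = 16 + 0.7219 = 16.7219 deg


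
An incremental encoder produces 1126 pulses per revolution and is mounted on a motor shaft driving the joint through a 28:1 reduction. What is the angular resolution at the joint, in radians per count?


counts per rev = 1126
effective counts at joint = 1126 * 28 = 31528
resolution = 2*pi / 31528
= 1.9929e-04 rad/count


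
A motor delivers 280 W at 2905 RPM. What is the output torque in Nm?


omega = 2905 * 2*pi/60 = 304.2109 rad/s
tau = P / omega = 280 / 304.2109
= 0.9204 Nm


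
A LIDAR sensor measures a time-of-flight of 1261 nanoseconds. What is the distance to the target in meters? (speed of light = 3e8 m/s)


tof = 1261 ns = 1.261e-06 s
dist = c * tof / 2
= 3e8 * 1.261e-06 / 2
= 189.15 m


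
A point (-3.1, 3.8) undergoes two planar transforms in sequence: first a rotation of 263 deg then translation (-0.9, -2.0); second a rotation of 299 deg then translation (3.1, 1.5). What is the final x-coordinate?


After transform 1:
x1 = cos(263)*-3.1 - sin(263)*3.8 + -0.9 = 3.2495
y1 = sin(263)*-3.1 + cos(263)*3.8 + -2.0 = 0.6138
After transform 2:
x2 = cos(299)*3.2495 - sin(299)*0.6138 + 3.1
= 5.2122


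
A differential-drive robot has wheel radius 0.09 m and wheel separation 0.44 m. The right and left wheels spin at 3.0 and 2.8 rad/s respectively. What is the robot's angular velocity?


vR = r*wR = 0.09*3.0 = 0.27 m/s
vL = r*wL = 0.09*2.8 = 0.252 m/s
v = (vR+vL)/2 = 0.261 m/s
omega = (vR-vL)/L = 0.0409 rad/s
angular velocity = 0.0409 rad/s


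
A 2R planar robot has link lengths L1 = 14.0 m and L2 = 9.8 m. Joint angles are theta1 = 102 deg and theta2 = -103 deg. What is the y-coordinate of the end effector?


Convert angles to radians: theta1 = 1.7802, theta2 = -1.7977
y = L1*sin(theta1) + L2*sin(theta1+theta2)
y = 13.6941 + -0.171
y = 13.523


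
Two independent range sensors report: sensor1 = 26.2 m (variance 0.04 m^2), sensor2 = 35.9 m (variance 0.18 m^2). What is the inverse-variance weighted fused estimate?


w1 = (1/var1) / (1/var1 + 1/var2)
   = 25.0 / (25.0 + 5.5556) = 0.8182
w2 = 1 - w1 = 0.1818
fused = w1*s1 + w2*s2 = 21.4364 + 6.5273
= 27.9636 m


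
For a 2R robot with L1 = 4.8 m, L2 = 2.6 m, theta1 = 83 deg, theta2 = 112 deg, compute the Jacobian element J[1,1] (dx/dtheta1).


J[1,1] = -L1*sin(t1) - L2*sin(t1+t2)
= -4.8*sin(83) - 2.6*sin(195)
= -4.0913


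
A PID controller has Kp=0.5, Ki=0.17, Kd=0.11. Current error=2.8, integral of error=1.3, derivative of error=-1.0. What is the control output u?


u = Kp*e + Ki*int(e) + Kd*de/dt
= 0.5*2.8 + 0.17*1.3 + 0.11*(-1.0)
= 1.4 + 0.221 + -0.11
= 1.511


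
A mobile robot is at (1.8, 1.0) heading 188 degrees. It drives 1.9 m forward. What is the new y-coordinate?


y_new = y0 + d*sin(theta)
= 1.0 + 1.9*sin(188)
= 1.0 + -0.2644
= 0.7356


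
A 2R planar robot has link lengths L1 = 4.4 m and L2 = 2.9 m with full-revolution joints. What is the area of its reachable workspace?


r_max = L1 + L2 = 7.3 m
r_min = |L1 - L2| = 1.5 m
Area = pi*(r_max^2 - r_min^2)
= pi*(53.29 - 2.25)
= pi * 51.04
= 160.3469 m^2


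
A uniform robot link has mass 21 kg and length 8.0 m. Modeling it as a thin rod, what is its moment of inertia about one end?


I = (1/3) * m * L^2
= (1/3) * 21 * 8.0^2
= 0.333333 * 21 * 64.0
= 448.0 kg*m^2


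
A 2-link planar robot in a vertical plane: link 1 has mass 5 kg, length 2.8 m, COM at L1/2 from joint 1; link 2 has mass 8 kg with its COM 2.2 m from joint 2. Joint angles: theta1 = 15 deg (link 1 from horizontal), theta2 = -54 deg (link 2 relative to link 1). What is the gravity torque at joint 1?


Horizontal distance from joint 1 to link-1 COM:
  x_c1 = (L1/2)*cos(t1) = 1.4 * 0.9659 = 1.3523 m
Horizontal distance from joint 1 to link-2 COM:
  x_c2 = L1*cos(t1) + Lc2*cos(t1+t2)
       = 2.8*0.9659 + 2.2*0.7771 = 4.4143 m
tau1 = m1*g*x_c1 + m2*g*x_c2
     = 5*9.81*1.3523 + 8*9.81*4.4143
     = 66.3301 + 346.4353
     = 412.7654 Nm


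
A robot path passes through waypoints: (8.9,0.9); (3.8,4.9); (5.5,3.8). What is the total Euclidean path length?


Segment lengths:
  seg1 = sqrt((-5.1)^2 + (4.0)^2) = 6.4815
  seg2 = sqrt((1.7)^2 + (-1.1)^2) = 2.0248
Total = 8.5064


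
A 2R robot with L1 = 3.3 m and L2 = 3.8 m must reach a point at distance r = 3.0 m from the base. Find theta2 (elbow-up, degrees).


cos(theta2) = (r^2 - L1^2 - L2^2) / (2*L1*L2)
cos(theta2) = (9.0 - 10.89 - 14.44) / 25.08
cos(theta2) = -0.651116
theta2 = 130.6258 degrees


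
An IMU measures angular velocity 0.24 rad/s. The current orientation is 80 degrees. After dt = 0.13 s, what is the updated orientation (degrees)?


delta_theta = w * dt = 0.24 * 0.13 = 0.0312 rad
= 1.7876 deg
theta_new = 80 + 1.7876 = 81.7876 deg


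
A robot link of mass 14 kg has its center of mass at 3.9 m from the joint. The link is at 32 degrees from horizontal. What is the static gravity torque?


tau = m*g*L*cos(angle)
= 14 * 9.81 * 3.9 * cos(32 deg)
= 14 * 9.81 * 3.9 * 0.848
= 454.2366 Nm


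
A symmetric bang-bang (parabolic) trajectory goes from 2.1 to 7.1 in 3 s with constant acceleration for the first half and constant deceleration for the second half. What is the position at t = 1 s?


Symmetric rest-to-rest: each phase covers (pf-p0)/2 in time T/2. 0.5*a*(T/2)^2 = (pf-p0)/2 => a = 4*(pf-p0)/T^2
a = 4*(7.1-2.1)/3^2 = 2.2222
t = 1 is in the acceleration phase (t <= T/2).
p = p0 + 0.5*a*t^2 = 2.1 + 0.5*2.2222*1^2
= 3.2111


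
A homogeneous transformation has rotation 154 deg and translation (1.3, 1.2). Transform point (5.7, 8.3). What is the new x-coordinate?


x' = cos(theta)*px - sin(theta)*py + tx
= -0.8988*5.7 - 0.4384*8.3 + 1.3
= -7.4616


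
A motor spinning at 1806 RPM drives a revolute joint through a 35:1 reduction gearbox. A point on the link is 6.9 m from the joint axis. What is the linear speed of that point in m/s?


omega_motor = 1806 * 2*pi/60 = 189.1239 rad/s
omega_joint = omega_motor / 35 = 5.4035 rad/s
v = omega_joint * r = 5.4035 * 6.9
= 37.2844 m/s
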